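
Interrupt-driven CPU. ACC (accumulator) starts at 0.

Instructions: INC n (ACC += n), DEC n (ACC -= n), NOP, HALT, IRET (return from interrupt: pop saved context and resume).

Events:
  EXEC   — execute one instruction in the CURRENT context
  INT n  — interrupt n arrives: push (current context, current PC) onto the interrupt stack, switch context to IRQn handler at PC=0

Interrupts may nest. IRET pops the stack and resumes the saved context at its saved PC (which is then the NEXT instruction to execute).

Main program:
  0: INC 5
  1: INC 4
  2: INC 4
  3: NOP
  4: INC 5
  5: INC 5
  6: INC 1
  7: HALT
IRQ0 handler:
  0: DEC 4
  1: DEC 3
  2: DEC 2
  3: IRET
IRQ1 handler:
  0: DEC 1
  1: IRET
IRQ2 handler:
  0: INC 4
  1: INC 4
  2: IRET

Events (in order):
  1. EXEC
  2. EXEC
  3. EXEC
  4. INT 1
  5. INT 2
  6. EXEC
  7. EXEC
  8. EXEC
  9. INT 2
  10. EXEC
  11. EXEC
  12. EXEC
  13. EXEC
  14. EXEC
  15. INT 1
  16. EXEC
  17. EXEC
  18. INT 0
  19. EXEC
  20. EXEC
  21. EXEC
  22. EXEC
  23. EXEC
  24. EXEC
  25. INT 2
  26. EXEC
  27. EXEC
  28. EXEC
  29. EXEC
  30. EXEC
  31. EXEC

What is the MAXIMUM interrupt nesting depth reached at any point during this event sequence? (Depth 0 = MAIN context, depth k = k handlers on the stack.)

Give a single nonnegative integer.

Answer: 2

Derivation:
Event 1 (EXEC): [MAIN] PC=0: INC 5 -> ACC=5 [depth=0]
Event 2 (EXEC): [MAIN] PC=1: INC 4 -> ACC=9 [depth=0]
Event 3 (EXEC): [MAIN] PC=2: INC 4 -> ACC=13 [depth=0]
Event 4 (INT 1): INT 1 arrives: push (MAIN, PC=3), enter IRQ1 at PC=0 (depth now 1) [depth=1]
Event 5 (INT 2): INT 2 arrives: push (IRQ1, PC=0), enter IRQ2 at PC=0 (depth now 2) [depth=2]
Event 6 (EXEC): [IRQ2] PC=0: INC 4 -> ACC=17 [depth=2]
Event 7 (EXEC): [IRQ2] PC=1: INC 4 -> ACC=21 [depth=2]
Event 8 (EXEC): [IRQ2] PC=2: IRET -> resume IRQ1 at PC=0 (depth now 1) [depth=1]
Event 9 (INT 2): INT 2 arrives: push (IRQ1, PC=0), enter IRQ2 at PC=0 (depth now 2) [depth=2]
Event 10 (EXEC): [IRQ2] PC=0: INC 4 -> ACC=25 [depth=2]
Event 11 (EXEC): [IRQ2] PC=1: INC 4 -> ACC=29 [depth=2]
Event 12 (EXEC): [IRQ2] PC=2: IRET -> resume IRQ1 at PC=0 (depth now 1) [depth=1]
Event 13 (EXEC): [IRQ1] PC=0: DEC 1 -> ACC=28 [depth=1]
Event 14 (EXEC): [IRQ1] PC=1: IRET -> resume MAIN at PC=3 (depth now 0) [depth=0]
Event 15 (INT 1): INT 1 arrives: push (MAIN, PC=3), enter IRQ1 at PC=0 (depth now 1) [depth=1]
Event 16 (EXEC): [IRQ1] PC=0: DEC 1 -> ACC=27 [depth=1]
Event 17 (EXEC): [IRQ1] PC=1: IRET -> resume MAIN at PC=3 (depth now 0) [depth=0]
Event 18 (INT 0): INT 0 arrives: push (MAIN, PC=3), enter IRQ0 at PC=0 (depth now 1) [depth=1]
Event 19 (EXEC): [IRQ0] PC=0: DEC 4 -> ACC=23 [depth=1]
Event 20 (EXEC): [IRQ0] PC=1: DEC 3 -> ACC=20 [depth=1]
Event 21 (EXEC): [IRQ0] PC=2: DEC 2 -> ACC=18 [depth=1]
Event 22 (EXEC): [IRQ0] PC=3: IRET -> resume MAIN at PC=3 (depth now 0) [depth=0]
Event 23 (EXEC): [MAIN] PC=3: NOP [depth=0]
Event 24 (EXEC): [MAIN] PC=4: INC 5 -> ACC=23 [depth=0]
Event 25 (INT 2): INT 2 arrives: push (MAIN, PC=5), enter IRQ2 at PC=0 (depth now 1) [depth=1]
Event 26 (EXEC): [IRQ2] PC=0: INC 4 -> ACC=27 [depth=1]
Event 27 (EXEC): [IRQ2] PC=1: INC 4 -> ACC=31 [depth=1]
Event 28 (EXEC): [IRQ2] PC=2: IRET -> resume MAIN at PC=5 (depth now 0) [depth=0]
Event 29 (EXEC): [MAIN] PC=5: INC 5 -> ACC=36 [depth=0]
Event 30 (EXEC): [MAIN] PC=6: INC 1 -> ACC=37 [depth=0]
Event 31 (EXEC): [MAIN] PC=7: HALT [depth=0]
Max depth observed: 2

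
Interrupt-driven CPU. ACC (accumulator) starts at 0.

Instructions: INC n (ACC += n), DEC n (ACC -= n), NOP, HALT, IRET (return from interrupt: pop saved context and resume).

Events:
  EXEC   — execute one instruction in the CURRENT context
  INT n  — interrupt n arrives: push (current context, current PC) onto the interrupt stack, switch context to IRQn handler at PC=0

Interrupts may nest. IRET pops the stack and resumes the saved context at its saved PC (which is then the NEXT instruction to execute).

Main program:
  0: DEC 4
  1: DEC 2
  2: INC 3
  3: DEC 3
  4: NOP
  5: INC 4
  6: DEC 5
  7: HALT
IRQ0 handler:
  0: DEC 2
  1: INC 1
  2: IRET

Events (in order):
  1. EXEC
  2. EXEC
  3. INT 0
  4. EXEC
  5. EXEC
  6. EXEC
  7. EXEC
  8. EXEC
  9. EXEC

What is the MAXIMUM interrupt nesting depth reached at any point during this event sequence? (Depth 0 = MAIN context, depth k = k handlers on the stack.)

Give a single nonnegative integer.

Event 1 (EXEC): [MAIN] PC=0: DEC 4 -> ACC=-4 [depth=0]
Event 2 (EXEC): [MAIN] PC=1: DEC 2 -> ACC=-6 [depth=0]
Event 3 (INT 0): INT 0 arrives: push (MAIN, PC=2), enter IRQ0 at PC=0 (depth now 1) [depth=1]
Event 4 (EXEC): [IRQ0] PC=0: DEC 2 -> ACC=-8 [depth=1]
Event 5 (EXEC): [IRQ0] PC=1: INC 1 -> ACC=-7 [depth=1]
Event 6 (EXEC): [IRQ0] PC=2: IRET -> resume MAIN at PC=2 (depth now 0) [depth=0]
Event 7 (EXEC): [MAIN] PC=2: INC 3 -> ACC=-4 [depth=0]
Event 8 (EXEC): [MAIN] PC=3: DEC 3 -> ACC=-7 [depth=0]
Event 9 (EXEC): [MAIN] PC=4: NOP [depth=0]
Max depth observed: 1

Answer: 1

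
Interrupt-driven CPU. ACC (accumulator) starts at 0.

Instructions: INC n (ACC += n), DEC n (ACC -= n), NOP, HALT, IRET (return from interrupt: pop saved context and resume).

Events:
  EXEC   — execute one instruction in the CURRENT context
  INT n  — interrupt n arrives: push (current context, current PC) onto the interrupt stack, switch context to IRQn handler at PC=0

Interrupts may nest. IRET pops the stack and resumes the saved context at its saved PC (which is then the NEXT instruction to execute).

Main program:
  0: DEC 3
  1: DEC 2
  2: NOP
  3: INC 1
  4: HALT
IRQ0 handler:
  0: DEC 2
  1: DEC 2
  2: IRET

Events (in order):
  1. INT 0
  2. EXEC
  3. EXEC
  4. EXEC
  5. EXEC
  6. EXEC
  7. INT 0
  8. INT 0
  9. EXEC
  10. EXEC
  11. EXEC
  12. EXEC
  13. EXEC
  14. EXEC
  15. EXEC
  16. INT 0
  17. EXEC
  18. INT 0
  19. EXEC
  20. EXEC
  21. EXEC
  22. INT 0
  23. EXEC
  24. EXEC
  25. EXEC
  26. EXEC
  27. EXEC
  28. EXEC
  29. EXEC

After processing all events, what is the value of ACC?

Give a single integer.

Answer: -28

Derivation:
Event 1 (INT 0): INT 0 arrives: push (MAIN, PC=0), enter IRQ0 at PC=0 (depth now 1)
Event 2 (EXEC): [IRQ0] PC=0: DEC 2 -> ACC=-2
Event 3 (EXEC): [IRQ0] PC=1: DEC 2 -> ACC=-4
Event 4 (EXEC): [IRQ0] PC=2: IRET -> resume MAIN at PC=0 (depth now 0)
Event 5 (EXEC): [MAIN] PC=0: DEC 3 -> ACC=-7
Event 6 (EXEC): [MAIN] PC=1: DEC 2 -> ACC=-9
Event 7 (INT 0): INT 0 arrives: push (MAIN, PC=2), enter IRQ0 at PC=0 (depth now 1)
Event 8 (INT 0): INT 0 arrives: push (IRQ0, PC=0), enter IRQ0 at PC=0 (depth now 2)
Event 9 (EXEC): [IRQ0] PC=0: DEC 2 -> ACC=-11
Event 10 (EXEC): [IRQ0] PC=1: DEC 2 -> ACC=-13
Event 11 (EXEC): [IRQ0] PC=2: IRET -> resume IRQ0 at PC=0 (depth now 1)
Event 12 (EXEC): [IRQ0] PC=0: DEC 2 -> ACC=-15
Event 13 (EXEC): [IRQ0] PC=1: DEC 2 -> ACC=-17
Event 14 (EXEC): [IRQ0] PC=2: IRET -> resume MAIN at PC=2 (depth now 0)
Event 15 (EXEC): [MAIN] PC=2: NOP
Event 16 (INT 0): INT 0 arrives: push (MAIN, PC=3), enter IRQ0 at PC=0 (depth now 1)
Event 17 (EXEC): [IRQ0] PC=0: DEC 2 -> ACC=-19
Event 18 (INT 0): INT 0 arrives: push (IRQ0, PC=1), enter IRQ0 at PC=0 (depth now 2)
Event 19 (EXEC): [IRQ0] PC=0: DEC 2 -> ACC=-21
Event 20 (EXEC): [IRQ0] PC=1: DEC 2 -> ACC=-23
Event 21 (EXEC): [IRQ0] PC=2: IRET -> resume IRQ0 at PC=1 (depth now 1)
Event 22 (INT 0): INT 0 arrives: push (IRQ0, PC=1), enter IRQ0 at PC=0 (depth now 2)
Event 23 (EXEC): [IRQ0] PC=0: DEC 2 -> ACC=-25
Event 24 (EXEC): [IRQ0] PC=1: DEC 2 -> ACC=-27
Event 25 (EXEC): [IRQ0] PC=2: IRET -> resume IRQ0 at PC=1 (depth now 1)
Event 26 (EXEC): [IRQ0] PC=1: DEC 2 -> ACC=-29
Event 27 (EXEC): [IRQ0] PC=2: IRET -> resume MAIN at PC=3 (depth now 0)
Event 28 (EXEC): [MAIN] PC=3: INC 1 -> ACC=-28
Event 29 (EXEC): [MAIN] PC=4: HALT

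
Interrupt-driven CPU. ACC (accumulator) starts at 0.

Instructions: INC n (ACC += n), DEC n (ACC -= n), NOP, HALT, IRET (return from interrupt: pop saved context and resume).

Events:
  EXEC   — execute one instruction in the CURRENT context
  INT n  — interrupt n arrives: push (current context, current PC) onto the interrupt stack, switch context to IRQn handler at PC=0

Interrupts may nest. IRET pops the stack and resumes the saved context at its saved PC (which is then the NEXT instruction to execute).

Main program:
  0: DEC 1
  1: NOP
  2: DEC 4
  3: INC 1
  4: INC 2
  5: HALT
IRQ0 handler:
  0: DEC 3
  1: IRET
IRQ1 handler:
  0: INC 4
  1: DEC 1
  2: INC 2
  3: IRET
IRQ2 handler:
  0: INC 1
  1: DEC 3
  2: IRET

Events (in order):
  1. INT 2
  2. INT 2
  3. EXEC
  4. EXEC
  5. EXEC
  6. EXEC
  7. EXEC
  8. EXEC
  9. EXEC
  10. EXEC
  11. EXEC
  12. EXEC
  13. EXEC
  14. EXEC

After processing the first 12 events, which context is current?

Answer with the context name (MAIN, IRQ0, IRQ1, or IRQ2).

Event 1 (INT 2): INT 2 arrives: push (MAIN, PC=0), enter IRQ2 at PC=0 (depth now 1)
Event 2 (INT 2): INT 2 arrives: push (IRQ2, PC=0), enter IRQ2 at PC=0 (depth now 2)
Event 3 (EXEC): [IRQ2] PC=0: INC 1 -> ACC=1
Event 4 (EXEC): [IRQ2] PC=1: DEC 3 -> ACC=-2
Event 5 (EXEC): [IRQ2] PC=2: IRET -> resume IRQ2 at PC=0 (depth now 1)
Event 6 (EXEC): [IRQ2] PC=0: INC 1 -> ACC=-1
Event 7 (EXEC): [IRQ2] PC=1: DEC 3 -> ACC=-4
Event 8 (EXEC): [IRQ2] PC=2: IRET -> resume MAIN at PC=0 (depth now 0)
Event 9 (EXEC): [MAIN] PC=0: DEC 1 -> ACC=-5
Event 10 (EXEC): [MAIN] PC=1: NOP
Event 11 (EXEC): [MAIN] PC=2: DEC 4 -> ACC=-9
Event 12 (EXEC): [MAIN] PC=3: INC 1 -> ACC=-8

Answer: MAIN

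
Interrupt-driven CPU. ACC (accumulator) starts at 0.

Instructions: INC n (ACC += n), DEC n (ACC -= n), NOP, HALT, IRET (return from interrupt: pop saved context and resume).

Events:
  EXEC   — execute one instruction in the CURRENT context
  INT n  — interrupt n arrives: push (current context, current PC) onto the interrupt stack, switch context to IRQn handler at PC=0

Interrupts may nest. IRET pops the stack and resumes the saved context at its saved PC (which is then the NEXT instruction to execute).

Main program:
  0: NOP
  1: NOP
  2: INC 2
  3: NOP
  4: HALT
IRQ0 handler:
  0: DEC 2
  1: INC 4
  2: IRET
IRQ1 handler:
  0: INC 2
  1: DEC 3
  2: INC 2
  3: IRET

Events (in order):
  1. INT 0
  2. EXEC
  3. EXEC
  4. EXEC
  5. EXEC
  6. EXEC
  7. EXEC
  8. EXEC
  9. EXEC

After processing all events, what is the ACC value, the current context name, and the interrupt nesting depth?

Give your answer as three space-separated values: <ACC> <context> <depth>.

Event 1 (INT 0): INT 0 arrives: push (MAIN, PC=0), enter IRQ0 at PC=0 (depth now 1)
Event 2 (EXEC): [IRQ0] PC=0: DEC 2 -> ACC=-2
Event 3 (EXEC): [IRQ0] PC=1: INC 4 -> ACC=2
Event 4 (EXEC): [IRQ0] PC=2: IRET -> resume MAIN at PC=0 (depth now 0)
Event 5 (EXEC): [MAIN] PC=0: NOP
Event 6 (EXEC): [MAIN] PC=1: NOP
Event 7 (EXEC): [MAIN] PC=2: INC 2 -> ACC=4
Event 8 (EXEC): [MAIN] PC=3: NOP
Event 9 (EXEC): [MAIN] PC=4: HALT

Answer: 4 MAIN 0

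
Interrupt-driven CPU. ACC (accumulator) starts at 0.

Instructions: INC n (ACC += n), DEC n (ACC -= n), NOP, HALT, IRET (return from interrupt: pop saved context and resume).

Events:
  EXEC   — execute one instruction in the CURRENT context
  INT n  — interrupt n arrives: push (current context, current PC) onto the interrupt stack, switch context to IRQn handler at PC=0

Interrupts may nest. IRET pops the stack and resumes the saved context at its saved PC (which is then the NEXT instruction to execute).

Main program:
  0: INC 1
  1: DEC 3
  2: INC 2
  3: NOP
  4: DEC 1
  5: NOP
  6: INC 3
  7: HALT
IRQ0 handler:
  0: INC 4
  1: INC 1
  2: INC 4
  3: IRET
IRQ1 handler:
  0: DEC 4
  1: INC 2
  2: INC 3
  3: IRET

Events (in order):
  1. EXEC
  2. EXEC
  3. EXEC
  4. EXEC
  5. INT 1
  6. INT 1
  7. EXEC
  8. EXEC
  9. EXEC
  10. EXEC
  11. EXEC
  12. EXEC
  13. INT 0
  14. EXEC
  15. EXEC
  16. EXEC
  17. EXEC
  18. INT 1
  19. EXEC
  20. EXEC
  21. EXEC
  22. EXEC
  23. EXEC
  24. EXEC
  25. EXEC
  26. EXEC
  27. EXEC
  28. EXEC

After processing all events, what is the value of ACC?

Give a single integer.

Event 1 (EXEC): [MAIN] PC=0: INC 1 -> ACC=1
Event 2 (EXEC): [MAIN] PC=1: DEC 3 -> ACC=-2
Event 3 (EXEC): [MAIN] PC=2: INC 2 -> ACC=0
Event 4 (EXEC): [MAIN] PC=3: NOP
Event 5 (INT 1): INT 1 arrives: push (MAIN, PC=4), enter IRQ1 at PC=0 (depth now 1)
Event 6 (INT 1): INT 1 arrives: push (IRQ1, PC=0), enter IRQ1 at PC=0 (depth now 2)
Event 7 (EXEC): [IRQ1] PC=0: DEC 4 -> ACC=-4
Event 8 (EXEC): [IRQ1] PC=1: INC 2 -> ACC=-2
Event 9 (EXEC): [IRQ1] PC=2: INC 3 -> ACC=1
Event 10 (EXEC): [IRQ1] PC=3: IRET -> resume IRQ1 at PC=0 (depth now 1)
Event 11 (EXEC): [IRQ1] PC=0: DEC 4 -> ACC=-3
Event 12 (EXEC): [IRQ1] PC=1: INC 2 -> ACC=-1
Event 13 (INT 0): INT 0 arrives: push (IRQ1, PC=2), enter IRQ0 at PC=0 (depth now 2)
Event 14 (EXEC): [IRQ0] PC=0: INC 4 -> ACC=3
Event 15 (EXEC): [IRQ0] PC=1: INC 1 -> ACC=4
Event 16 (EXEC): [IRQ0] PC=2: INC 4 -> ACC=8
Event 17 (EXEC): [IRQ0] PC=3: IRET -> resume IRQ1 at PC=2 (depth now 1)
Event 18 (INT 1): INT 1 arrives: push (IRQ1, PC=2), enter IRQ1 at PC=0 (depth now 2)
Event 19 (EXEC): [IRQ1] PC=0: DEC 4 -> ACC=4
Event 20 (EXEC): [IRQ1] PC=1: INC 2 -> ACC=6
Event 21 (EXEC): [IRQ1] PC=2: INC 3 -> ACC=9
Event 22 (EXEC): [IRQ1] PC=3: IRET -> resume IRQ1 at PC=2 (depth now 1)
Event 23 (EXEC): [IRQ1] PC=2: INC 3 -> ACC=12
Event 24 (EXEC): [IRQ1] PC=3: IRET -> resume MAIN at PC=4 (depth now 0)
Event 25 (EXEC): [MAIN] PC=4: DEC 1 -> ACC=11
Event 26 (EXEC): [MAIN] PC=5: NOP
Event 27 (EXEC): [MAIN] PC=6: INC 3 -> ACC=14
Event 28 (EXEC): [MAIN] PC=7: HALT

Answer: 14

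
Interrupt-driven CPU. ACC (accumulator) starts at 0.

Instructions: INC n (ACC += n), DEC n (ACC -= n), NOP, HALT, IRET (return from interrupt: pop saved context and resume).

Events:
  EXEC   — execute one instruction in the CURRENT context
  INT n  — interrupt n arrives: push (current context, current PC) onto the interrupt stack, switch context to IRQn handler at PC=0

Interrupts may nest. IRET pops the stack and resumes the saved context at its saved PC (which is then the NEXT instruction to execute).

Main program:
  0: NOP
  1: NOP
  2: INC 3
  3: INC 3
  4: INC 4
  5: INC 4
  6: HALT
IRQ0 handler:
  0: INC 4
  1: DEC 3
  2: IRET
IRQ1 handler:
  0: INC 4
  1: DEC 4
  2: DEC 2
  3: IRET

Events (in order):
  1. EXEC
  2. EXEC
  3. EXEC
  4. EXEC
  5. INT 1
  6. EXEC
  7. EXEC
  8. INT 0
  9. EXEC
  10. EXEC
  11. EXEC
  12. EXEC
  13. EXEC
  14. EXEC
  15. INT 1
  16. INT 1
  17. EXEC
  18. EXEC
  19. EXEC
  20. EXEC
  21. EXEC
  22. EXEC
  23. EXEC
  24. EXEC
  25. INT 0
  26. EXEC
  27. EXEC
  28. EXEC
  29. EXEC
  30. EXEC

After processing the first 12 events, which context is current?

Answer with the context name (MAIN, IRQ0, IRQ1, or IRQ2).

Answer: IRQ1

Derivation:
Event 1 (EXEC): [MAIN] PC=0: NOP
Event 2 (EXEC): [MAIN] PC=1: NOP
Event 3 (EXEC): [MAIN] PC=2: INC 3 -> ACC=3
Event 4 (EXEC): [MAIN] PC=3: INC 3 -> ACC=6
Event 5 (INT 1): INT 1 arrives: push (MAIN, PC=4), enter IRQ1 at PC=0 (depth now 1)
Event 6 (EXEC): [IRQ1] PC=0: INC 4 -> ACC=10
Event 7 (EXEC): [IRQ1] PC=1: DEC 4 -> ACC=6
Event 8 (INT 0): INT 0 arrives: push (IRQ1, PC=2), enter IRQ0 at PC=0 (depth now 2)
Event 9 (EXEC): [IRQ0] PC=0: INC 4 -> ACC=10
Event 10 (EXEC): [IRQ0] PC=1: DEC 3 -> ACC=7
Event 11 (EXEC): [IRQ0] PC=2: IRET -> resume IRQ1 at PC=2 (depth now 1)
Event 12 (EXEC): [IRQ1] PC=2: DEC 2 -> ACC=5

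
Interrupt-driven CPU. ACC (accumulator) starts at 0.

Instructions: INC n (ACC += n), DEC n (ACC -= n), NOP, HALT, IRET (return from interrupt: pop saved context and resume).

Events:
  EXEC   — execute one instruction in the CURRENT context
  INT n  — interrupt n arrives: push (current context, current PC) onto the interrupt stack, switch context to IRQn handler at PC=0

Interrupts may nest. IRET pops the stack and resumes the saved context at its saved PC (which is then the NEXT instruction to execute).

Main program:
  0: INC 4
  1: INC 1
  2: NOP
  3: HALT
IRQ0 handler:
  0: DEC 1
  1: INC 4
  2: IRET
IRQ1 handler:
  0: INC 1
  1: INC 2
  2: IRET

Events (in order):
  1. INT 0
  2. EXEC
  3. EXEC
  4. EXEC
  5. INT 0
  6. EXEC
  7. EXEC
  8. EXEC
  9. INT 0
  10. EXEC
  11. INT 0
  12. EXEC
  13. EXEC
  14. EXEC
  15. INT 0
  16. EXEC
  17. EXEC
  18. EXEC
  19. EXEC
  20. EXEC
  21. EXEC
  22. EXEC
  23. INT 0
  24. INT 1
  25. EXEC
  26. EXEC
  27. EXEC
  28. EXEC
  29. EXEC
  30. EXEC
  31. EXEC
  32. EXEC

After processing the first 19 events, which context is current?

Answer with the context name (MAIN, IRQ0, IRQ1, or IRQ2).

Answer: IRQ0

Derivation:
Event 1 (INT 0): INT 0 arrives: push (MAIN, PC=0), enter IRQ0 at PC=0 (depth now 1)
Event 2 (EXEC): [IRQ0] PC=0: DEC 1 -> ACC=-1
Event 3 (EXEC): [IRQ0] PC=1: INC 4 -> ACC=3
Event 4 (EXEC): [IRQ0] PC=2: IRET -> resume MAIN at PC=0 (depth now 0)
Event 5 (INT 0): INT 0 arrives: push (MAIN, PC=0), enter IRQ0 at PC=0 (depth now 1)
Event 6 (EXEC): [IRQ0] PC=0: DEC 1 -> ACC=2
Event 7 (EXEC): [IRQ0] PC=1: INC 4 -> ACC=6
Event 8 (EXEC): [IRQ0] PC=2: IRET -> resume MAIN at PC=0 (depth now 0)
Event 9 (INT 0): INT 0 arrives: push (MAIN, PC=0), enter IRQ0 at PC=0 (depth now 1)
Event 10 (EXEC): [IRQ0] PC=0: DEC 1 -> ACC=5
Event 11 (INT 0): INT 0 arrives: push (IRQ0, PC=1), enter IRQ0 at PC=0 (depth now 2)
Event 12 (EXEC): [IRQ0] PC=0: DEC 1 -> ACC=4
Event 13 (EXEC): [IRQ0] PC=1: INC 4 -> ACC=8
Event 14 (EXEC): [IRQ0] PC=2: IRET -> resume IRQ0 at PC=1 (depth now 1)
Event 15 (INT 0): INT 0 arrives: push (IRQ0, PC=1), enter IRQ0 at PC=0 (depth now 2)
Event 16 (EXEC): [IRQ0] PC=0: DEC 1 -> ACC=7
Event 17 (EXEC): [IRQ0] PC=1: INC 4 -> ACC=11
Event 18 (EXEC): [IRQ0] PC=2: IRET -> resume IRQ0 at PC=1 (depth now 1)
Event 19 (EXEC): [IRQ0] PC=1: INC 4 -> ACC=15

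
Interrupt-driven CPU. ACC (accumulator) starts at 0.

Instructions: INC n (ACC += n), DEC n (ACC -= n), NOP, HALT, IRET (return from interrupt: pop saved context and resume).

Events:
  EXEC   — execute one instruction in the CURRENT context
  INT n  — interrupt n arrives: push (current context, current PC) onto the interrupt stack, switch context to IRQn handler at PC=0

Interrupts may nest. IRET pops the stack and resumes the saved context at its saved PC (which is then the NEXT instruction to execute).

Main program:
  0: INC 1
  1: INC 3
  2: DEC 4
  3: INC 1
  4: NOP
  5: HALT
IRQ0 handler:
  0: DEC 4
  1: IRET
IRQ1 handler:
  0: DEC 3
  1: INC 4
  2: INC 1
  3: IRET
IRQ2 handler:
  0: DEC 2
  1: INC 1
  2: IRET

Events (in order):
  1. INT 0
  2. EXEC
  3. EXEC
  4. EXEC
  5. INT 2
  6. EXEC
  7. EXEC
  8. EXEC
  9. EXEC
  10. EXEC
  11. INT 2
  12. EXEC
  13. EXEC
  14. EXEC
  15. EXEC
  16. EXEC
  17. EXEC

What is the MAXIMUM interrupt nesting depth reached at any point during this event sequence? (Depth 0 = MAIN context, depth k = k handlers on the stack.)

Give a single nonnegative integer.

Answer: 1

Derivation:
Event 1 (INT 0): INT 0 arrives: push (MAIN, PC=0), enter IRQ0 at PC=0 (depth now 1) [depth=1]
Event 2 (EXEC): [IRQ0] PC=0: DEC 4 -> ACC=-4 [depth=1]
Event 3 (EXEC): [IRQ0] PC=1: IRET -> resume MAIN at PC=0 (depth now 0) [depth=0]
Event 4 (EXEC): [MAIN] PC=0: INC 1 -> ACC=-3 [depth=0]
Event 5 (INT 2): INT 2 arrives: push (MAIN, PC=1), enter IRQ2 at PC=0 (depth now 1) [depth=1]
Event 6 (EXEC): [IRQ2] PC=0: DEC 2 -> ACC=-5 [depth=1]
Event 7 (EXEC): [IRQ2] PC=1: INC 1 -> ACC=-4 [depth=1]
Event 8 (EXEC): [IRQ2] PC=2: IRET -> resume MAIN at PC=1 (depth now 0) [depth=0]
Event 9 (EXEC): [MAIN] PC=1: INC 3 -> ACC=-1 [depth=0]
Event 10 (EXEC): [MAIN] PC=2: DEC 4 -> ACC=-5 [depth=0]
Event 11 (INT 2): INT 2 arrives: push (MAIN, PC=3), enter IRQ2 at PC=0 (depth now 1) [depth=1]
Event 12 (EXEC): [IRQ2] PC=0: DEC 2 -> ACC=-7 [depth=1]
Event 13 (EXEC): [IRQ2] PC=1: INC 1 -> ACC=-6 [depth=1]
Event 14 (EXEC): [IRQ2] PC=2: IRET -> resume MAIN at PC=3 (depth now 0) [depth=0]
Event 15 (EXEC): [MAIN] PC=3: INC 1 -> ACC=-5 [depth=0]
Event 16 (EXEC): [MAIN] PC=4: NOP [depth=0]
Event 17 (EXEC): [MAIN] PC=5: HALT [depth=0]
Max depth observed: 1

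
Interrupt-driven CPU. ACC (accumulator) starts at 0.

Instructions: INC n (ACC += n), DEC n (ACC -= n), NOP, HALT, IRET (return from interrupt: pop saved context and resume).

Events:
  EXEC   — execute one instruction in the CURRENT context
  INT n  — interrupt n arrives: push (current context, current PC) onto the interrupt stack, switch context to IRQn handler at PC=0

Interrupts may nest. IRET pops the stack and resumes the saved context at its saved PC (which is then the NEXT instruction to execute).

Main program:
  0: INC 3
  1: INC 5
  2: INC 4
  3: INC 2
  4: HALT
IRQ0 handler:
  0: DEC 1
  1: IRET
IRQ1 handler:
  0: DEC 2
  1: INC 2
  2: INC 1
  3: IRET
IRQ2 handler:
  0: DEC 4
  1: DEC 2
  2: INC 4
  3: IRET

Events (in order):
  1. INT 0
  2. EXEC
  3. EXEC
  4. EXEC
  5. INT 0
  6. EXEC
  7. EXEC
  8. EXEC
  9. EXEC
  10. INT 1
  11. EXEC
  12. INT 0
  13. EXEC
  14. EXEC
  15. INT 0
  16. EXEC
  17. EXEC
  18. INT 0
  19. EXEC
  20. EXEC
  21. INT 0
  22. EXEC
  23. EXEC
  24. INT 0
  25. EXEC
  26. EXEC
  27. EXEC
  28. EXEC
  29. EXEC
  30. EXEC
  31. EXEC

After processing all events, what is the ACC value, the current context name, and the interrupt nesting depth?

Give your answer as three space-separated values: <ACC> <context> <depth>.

Event 1 (INT 0): INT 0 arrives: push (MAIN, PC=0), enter IRQ0 at PC=0 (depth now 1)
Event 2 (EXEC): [IRQ0] PC=0: DEC 1 -> ACC=-1
Event 3 (EXEC): [IRQ0] PC=1: IRET -> resume MAIN at PC=0 (depth now 0)
Event 4 (EXEC): [MAIN] PC=0: INC 3 -> ACC=2
Event 5 (INT 0): INT 0 arrives: push (MAIN, PC=1), enter IRQ0 at PC=0 (depth now 1)
Event 6 (EXEC): [IRQ0] PC=0: DEC 1 -> ACC=1
Event 7 (EXEC): [IRQ0] PC=1: IRET -> resume MAIN at PC=1 (depth now 0)
Event 8 (EXEC): [MAIN] PC=1: INC 5 -> ACC=6
Event 9 (EXEC): [MAIN] PC=2: INC 4 -> ACC=10
Event 10 (INT 1): INT 1 arrives: push (MAIN, PC=3), enter IRQ1 at PC=0 (depth now 1)
Event 11 (EXEC): [IRQ1] PC=0: DEC 2 -> ACC=8
Event 12 (INT 0): INT 0 arrives: push (IRQ1, PC=1), enter IRQ0 at PC=0 (depth now 2)
Event 13 (EXEC): [IRQ0] PC=0: DEC 1 -> ACC=7
Event 14 (EXEC): [IRQ0] PC=1: IRET -> resume IRQ1 at PC=1 (depth now 1)
Event 15 (INT 0): INT 0 arrives: push (IRQ1, PC=1), enter IRQ0 at PC=0 (depth now 2)
Event 16 (EXEC): [IRQ0] PC=0: DEC 1 -> ACC=6
Event 17 (EXEC): [IRQ0] PC=1: IRET -> resume IRQ1 at PC=1 (depth now 1)
Event 18 (INT 0): INT 0 arrives: push (IRQ1, PC=1), enter IRQ0 at PC=0 (depth now 2)
Event 19 (EXEC): [IRQ0] PC=0: DEC 1 -> ACC=5
Event 20 (EXEC): [IRQ0] PC=1: IRET -> resume IRQ1 at PC=1 (depth now 1)
Event 21 (INT 0): INT 0 arrives: push (IRQ1, PC=1), enter IRQ0 at PC=0 (depth now 2)
Event 22 (EXEC): [IRQ0] PC=0: DEC 1 -> ACC=4
Event 23 (EXEC): [IRQ0] PC=1: IRET -> resume IRQ1 at PC=1 (depth now 1)
Event 24 (INT 0): INT 0 arrives: push (IRQ1, PC=1), enter IRQ0 at PC=0 (depth now 2)
Event 25 (EXEC): [IRQ0] PC=0: DEC 1 -> ACC=3
Event 26 (EXEC): [IRQ0] PC=1: IRET -> resume IRQ1 at PC=1 (depth now 1)
Event 27 (EXEC): [IRQ1] PC=1: INC 2 -> ACC=5
Event 28 (EXEC): [IRQ1] PC=2: INC 1 -> ACC=6
Event 29 (EXEC): [IRQ1] PC=3: IRET -> resume MAIN at PC=3 (depth now 0)
Event 30 (EXEC): [MAIN] PC=3: INC 2 -> ACC=8
Event 31 (EXEC): [MAIN] PC=4: HALT

Answer: 8 MAIN 0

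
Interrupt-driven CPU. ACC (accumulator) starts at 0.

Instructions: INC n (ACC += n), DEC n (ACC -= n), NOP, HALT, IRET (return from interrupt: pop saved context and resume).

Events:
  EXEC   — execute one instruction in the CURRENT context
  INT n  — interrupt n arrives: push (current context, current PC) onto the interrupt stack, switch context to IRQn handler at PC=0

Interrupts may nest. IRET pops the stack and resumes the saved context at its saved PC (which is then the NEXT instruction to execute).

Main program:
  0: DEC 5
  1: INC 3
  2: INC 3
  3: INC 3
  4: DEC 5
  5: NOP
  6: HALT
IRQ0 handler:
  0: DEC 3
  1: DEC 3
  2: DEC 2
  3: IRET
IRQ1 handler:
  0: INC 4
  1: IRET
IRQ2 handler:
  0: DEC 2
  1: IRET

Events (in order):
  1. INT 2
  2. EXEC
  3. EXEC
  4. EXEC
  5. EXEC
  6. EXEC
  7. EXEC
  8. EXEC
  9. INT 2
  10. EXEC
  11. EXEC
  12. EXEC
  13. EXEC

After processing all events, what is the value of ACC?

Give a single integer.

Event 1 (INT 2): INT 2 arrives: push (MAIN, PC=0), enter IRQ2 at PC=0 (depth now 1)
Event 2 (EXEC): [IRQ2] PC=0: DEC 2 -> ACC=-2
Event 3 (EXEC): [IRQ2] PC=1: IRET -> resume MAIN at PC=0 (depth now 0)
Event 4 (EXEC): [MAIN] PC=0: DEC 5 -> ACC=-7
Event 5 (EXEC): [MAIN] PC=1: INC 3 -> ACC=-4
Event 6 (EXEC): [MAIN] PC=2: INC 3 -> ACC=-1
Event 7 (EXEC): [MAIN] PC=3: INC 3 -> ACC=2
Event 8 (EXEC): [MAIN] PC=4: DEC 5 -> ACC=-3
Event 9 (INT 2): INT 2 arrives: push (MAIN, PC=5), enter IRQ2 at PC=0 (depth now 1)
Event 10 (EXEC): [IRQ2] PC=0: DEC 2 -> ACC=-5
Event 11 (EXEC): [IRQ2] PC=1: IRET -> resume MAIN at PC=5 (depth now 0)
Event 12 (EXEC): [MAIN] PC=5: NOP
Event 13 (EXEC): [MAIN] PC=6: HALT

Answer: -5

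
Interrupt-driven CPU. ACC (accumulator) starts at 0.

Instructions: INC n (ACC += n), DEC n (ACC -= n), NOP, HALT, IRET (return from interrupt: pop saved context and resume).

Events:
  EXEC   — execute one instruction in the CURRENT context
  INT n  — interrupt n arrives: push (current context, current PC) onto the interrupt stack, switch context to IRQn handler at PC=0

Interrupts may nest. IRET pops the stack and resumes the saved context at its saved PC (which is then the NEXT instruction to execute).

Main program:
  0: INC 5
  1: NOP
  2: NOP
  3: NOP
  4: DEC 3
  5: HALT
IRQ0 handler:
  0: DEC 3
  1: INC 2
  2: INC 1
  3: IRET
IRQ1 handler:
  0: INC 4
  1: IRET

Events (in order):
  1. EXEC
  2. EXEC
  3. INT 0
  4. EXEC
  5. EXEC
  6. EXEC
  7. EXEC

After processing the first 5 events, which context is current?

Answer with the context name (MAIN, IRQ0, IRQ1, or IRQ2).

Answer: IRQ0

Derivation:
Event 1 (EXEC): [MAIN] PC=0: INC 5 -> ACC=5
Event 2 (EXEC): [MAIN] PC=1: NOP
Event 3 (INT 0): INT 0 arrives: push (MAIN, PC=2), enter IRQ0 at PC=0 (depth now 1)
Event 4 (EXEC): [IRQ0] PC=0: DEC 3 -> ACC=2
Event 5 (EXEC): [IRQ0] PC=1: INC 2 -> ACC=4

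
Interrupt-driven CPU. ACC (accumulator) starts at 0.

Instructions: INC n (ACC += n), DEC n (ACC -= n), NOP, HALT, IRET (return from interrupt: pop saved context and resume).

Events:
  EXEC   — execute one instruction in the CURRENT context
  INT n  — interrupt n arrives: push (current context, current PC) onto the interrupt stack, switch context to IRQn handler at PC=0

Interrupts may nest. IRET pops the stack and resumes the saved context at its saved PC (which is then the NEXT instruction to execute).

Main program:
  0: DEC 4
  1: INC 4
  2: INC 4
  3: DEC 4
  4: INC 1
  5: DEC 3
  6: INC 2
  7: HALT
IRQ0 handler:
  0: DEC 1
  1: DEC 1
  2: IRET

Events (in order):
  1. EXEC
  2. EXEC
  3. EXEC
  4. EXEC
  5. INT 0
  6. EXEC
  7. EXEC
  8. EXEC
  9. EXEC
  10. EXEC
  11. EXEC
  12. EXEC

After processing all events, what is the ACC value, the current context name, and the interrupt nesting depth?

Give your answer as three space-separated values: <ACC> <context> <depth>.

Event 1 (EXEC): [MAIN] PC=0: DEC 4 -> ACC=-4
Event 2 (EXEC): [MAIN] PC=1: INC 4 -> ACC=0
Event 3 (EXEC): [MAIN] PC=2: INC 4 -> ACC=4
Event 4 (EXEC): [MAIN] PC=3: DEC 4 -> ACC=0
Event 5 (INT 0): INT 0 arrives: push (MAIN, PC=4), enter IRQ0 at PC=0 (depth now 1)
Event 6 (EXEC): [IRQ0] PC=0: DEC 1 -> ACC=-1
Event 7 (EXEC): [IRQ0] PC=1: DEC 1 -> ACC=-2
Event 8 (EXEC): [IRQ0] PC=2: IRET -> resume MAIN at PC=4 (depth now 0)
Event 9 (EXEC): [MAIN] PC=4: INC 1 -> ACC=-1
Event 10 (EXEC): [MAIN] PC=5: DEC 3 -> ACC=-4
Event 11 (EXEC): [MAIN] PC=6: INC 2 -> ACC=-2
Event 12 (EXEC): [MAIN] PC=7: HALT

Answer: -2 MAIN 0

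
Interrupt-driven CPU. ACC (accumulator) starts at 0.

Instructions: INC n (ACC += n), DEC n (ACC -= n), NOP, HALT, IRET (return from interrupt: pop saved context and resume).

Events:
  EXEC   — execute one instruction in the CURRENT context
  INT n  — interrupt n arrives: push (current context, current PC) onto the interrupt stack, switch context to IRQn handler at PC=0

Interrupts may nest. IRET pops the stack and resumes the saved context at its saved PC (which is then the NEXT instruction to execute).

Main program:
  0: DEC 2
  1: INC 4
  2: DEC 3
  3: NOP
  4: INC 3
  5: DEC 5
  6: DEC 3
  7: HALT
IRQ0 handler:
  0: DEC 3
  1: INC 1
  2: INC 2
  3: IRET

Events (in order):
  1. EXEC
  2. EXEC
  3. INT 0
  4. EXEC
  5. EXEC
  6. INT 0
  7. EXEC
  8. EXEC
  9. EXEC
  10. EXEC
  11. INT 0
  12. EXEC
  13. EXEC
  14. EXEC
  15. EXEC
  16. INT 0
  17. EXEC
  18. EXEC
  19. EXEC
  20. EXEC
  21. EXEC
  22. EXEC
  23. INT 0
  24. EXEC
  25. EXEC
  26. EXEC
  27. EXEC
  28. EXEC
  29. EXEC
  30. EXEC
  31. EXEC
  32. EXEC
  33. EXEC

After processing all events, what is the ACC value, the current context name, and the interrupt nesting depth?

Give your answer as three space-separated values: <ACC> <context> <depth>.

Event 1 (EXEC): [MAIN] PC=0: DEC 2 -> ACC=-2
Event 2 (EXEC): [MAIN] PC=1: INC 4 -> ACC=2
Event 3 (INT 0): INT 0 arrives: push (MAIN, PC=2), enter IRQ0 at PC=0 (depth now 1)
Event 4 (EXEC): [IRQ0] PC=0: DEC 3 -> ACC=-1
Event 5 (EXEC): [IRQ0] PC=1: INC 1 -> ACC=0
Event 6 (INT 0): INT 0 arrives: push (IRQ0, PC=2), enter IRQ0 at PC=0 (depth now 2)
Event 7 (EXEC): [IRQ0] PC=0: DEC 3 -> ACC=-3
Event 8 (EXEC): [IRQ0] PC=1: INC 1 -> ACC=-2
Event 9 (EXEC): [IRQ0] PC=2: INC 2 -> ACC=0
Event 10 (EXEC): [IRQ0] PC=3: IRET -> resume IRQ0 at PC=2 (depth now 1)
Event 11 (INT 0): INT 0 arrives: push (IRQ0, PC=2), enter IRQ0 at PC=0 (depth now 2)
Event 12 (EXEC): [IRQ0] PC=0: DEC 3 -> ACC=-3
Event 13 (EXEC): [IRQ0] PC=1: INC 1 -> ACC=-2
Event 14 (EXEC): [IRQ0] PC=2: INC 2 -> ACC=0
Event 15 (EXEC): [IRQ0] PC=3: IRET -> resume IRQ0 at PC=2 (depth now 1)
Event 16 (INT 0): INT 0 arrives: push (IRQ0, PC=2), enter IRQ0 at PC=0 (depth now 2)
Event 17 (EXEC): [IRQ0] PC=0: DEC 3 -> ACC=-3
Event 18 (EXEC): [IRQ0] PC=1: INC 1 -> ACC=-2
Event 19 (EXEC): [IRQ0] PC=2: INC 2 -> ACC=0
Event 20 (EXEC): [IRQ0] PC=3: IRET -> resume IRQ0 at PC=2 (depth now 1)
Event 21 (EXEC): [IRQ0] PC=2: INC 2 -> ACC=2
Event 22 (EXEC): [IRQ0] PC=3: IRET -> resume MAIN at PC=2 (depth now 0)
Event 23 (INT 0): INT 0 arrives: push (MAIN, PC=2), enter IRQ0 at PC=0 (depth now 1)
Event 24 (EXEC): [IRQ0] PC=0: DEC 3 -> ACC=-1
Event 25 (EXEC): [IRQ0] PC=1: INC 1 -> ACC=0
Event 26 (EXEC): [IRQ0] PC=2: INC 2 -> ACC=2
Event 27 (EXEC): [IRQ0] PC=3: IRET -> resume MAIN at PC=2 (depth now 0)
Event 28 (EXEC): [MAIN] PC=2: DEC 3 -> ACC=-1
Event 29 (EXEC): [MAIN] PC=3: NOP
Event 30 (EXEC): [MAIN] PC=4: INC 3 -> ACC=2
Event 31 (EXEC): [MAIN] PC=5: DEC 5 -> ACC=-3
Event 32 (EXEC): [MAIN] PC=6: DEC 3 -> ACC=-6
Event 33 (EXEC): [MAIN] PC=7: HALT

Answer: -6 MAIN 0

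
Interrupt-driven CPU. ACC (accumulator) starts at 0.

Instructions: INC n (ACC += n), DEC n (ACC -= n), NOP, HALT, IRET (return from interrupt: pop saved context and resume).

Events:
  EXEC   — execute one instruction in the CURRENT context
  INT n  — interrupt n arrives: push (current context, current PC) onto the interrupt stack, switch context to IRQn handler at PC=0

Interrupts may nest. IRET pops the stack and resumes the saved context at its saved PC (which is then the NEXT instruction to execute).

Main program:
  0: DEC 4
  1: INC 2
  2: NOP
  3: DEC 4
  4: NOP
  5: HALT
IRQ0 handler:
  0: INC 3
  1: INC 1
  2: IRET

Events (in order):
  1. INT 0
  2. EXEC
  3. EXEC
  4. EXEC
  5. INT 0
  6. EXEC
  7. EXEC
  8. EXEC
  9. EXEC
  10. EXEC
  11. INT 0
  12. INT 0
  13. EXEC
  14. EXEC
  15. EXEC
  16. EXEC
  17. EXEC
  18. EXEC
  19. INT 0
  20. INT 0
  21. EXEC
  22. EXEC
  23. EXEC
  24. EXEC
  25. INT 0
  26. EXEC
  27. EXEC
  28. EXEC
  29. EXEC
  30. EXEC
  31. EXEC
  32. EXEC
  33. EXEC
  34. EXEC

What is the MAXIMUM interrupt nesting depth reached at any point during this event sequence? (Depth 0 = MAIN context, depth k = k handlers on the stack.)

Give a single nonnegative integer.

Answer: 2

Derivation:
Event 1 (INT 0): INT 0 arrives: push (MAIN, PC=0), enter IRQ0 at PC=0 (depth now 1) [depth=1]
Event 2 (EXEC): [IRQ0] PC=0: INC 3 -> ACC=3 [depth=1]
Event 3 (EXEC): [IRQ0] PC=1: INC 1 -> ACC=4 [depth=1]
Event 4 (EXEC): [IRQ0] PC=2: IRET -> resume MAIN at PC=0 (depth now 0) [depth=0]
Event 5 (INT 0): INT 0 arrives: push (MAIN, PC=0), enter IRQ0 at PC=0 (depth now 1) [depth=1]
Event 6 (EXEC): [IRQ0] PC=0: INC 3 -> ACC=7 [depth=1]
Event 7 (EXEC): [IRQ0] PC=1: INC 1 -> ACC=8 [depth=1]
Event 8 (EXEC): [IRQ0] PC=2: IRET -> resume MAIN at PC=0 (depth now 0) [depth=0]
Event 9 (EXEC): [MAIN] PC=0: DEC 4 -> ACC=4 [depth=0]
Event 10 (EXEC): [MAIN] PC=1: INC 2 -> ACC=6 [depth=0]
Event 11 (INT 0): INT 0 arrives: push (MAIN, PC=2), enter IRQ0 at PC=0 (depth now 1) [depth=1]
Event 12 (INT 0): INT 0 arrives: push (IRQ0, PC=0), enter IRQ0 at PC=0 (depth now 2) [depth=2]
Event 13 (EXEC): [IRQ0] PC=0: INC 3 -> ACC=9 [depth=2]
Event 14 (EXEC): [IRQ0] PC=1: INC 1 -> ACC=10 [depth=2]
Event 15 (EXEC): [IRQ0] PC=2: IRET -> resume IRQ0 at PC=0 (depth now 1) [depth=1]
Event 16 (EXEC): [IRQ0] PC=0: INC 3 -> ACC=13 [depth=1]
Event 17 (EXEC): [IRQ0] PC=1: INC 1 -> ACC=14 [depth=1]
Event 18 (EXEC): [IRQ0] PC=2: IRET -> resume MAIN at PC=2 (depth now 0) [depth=0]
Event 19 (INT 0): INT 0 arrives: push (MAIN, PC=2), enter IRQ0 at PC=0 (depth now 1) [depth=1]
Event 20 (INT 0): INT 0 arrives: push (IRQ0, PC=0), enter IRQ0 at PC=0 (depth now 2) [depth=2]
Event 21 (EXEC): [IRQ0] PC=0: INC 3 -> ACC=17 [depth=2]
Event 22 (EXEC): [IRQ0] PC=1: INC 1 -> ACC=18 [depth=2]
Event 23 (EXEC): [IRQ0] PC=2: IRET -> resume IRQ0 at PC=0 (depth now 1) [depth=1]
Event 24 (EXEC): [IRQ0] PC=0: INC 3 -> ACC=21 [depth=1]
Event 25 (INT 0): INT 0 arrives: push (IRQ0, PC=1), enter IRQ0 at PC=0 (depth now 2) [depth=2]
Event 26 (EXEC): [IRQ0] PC=0: INC 3 -> ACC=24 [depth=2]
Event 27 (EXEC): [IRQ0] PC=1: INC 1 -> ACC=25 [depth=2]
Event 28 (EXEC): [IRQ0] PC=2: IRET -> resume IRQ0 at PC=1 (depth now 1) [depth=1]
Event 29 (EXEC): [IRQ0] PC=1: INC 1 -> ACC=26 [depth=1]
Event 30 (EXEC): [IRQ0] PC=2: IRET -> resume MAIN at PC=2 (depth now 0) [depth=0]
Event 31 (EXEC): [MAIN] PC=2: NOP [depth=0]
Event 32 (EXEC): [MAIN] PC=3: DEC 4 -> ACC=22 [depth=0]
Event 33 (EXEC): [MAIN] PC=4: NOP [depth=0]
Event 34 (EXEC): [MAIN] PC=5: HALT [depth=0]
Max depth observed: 2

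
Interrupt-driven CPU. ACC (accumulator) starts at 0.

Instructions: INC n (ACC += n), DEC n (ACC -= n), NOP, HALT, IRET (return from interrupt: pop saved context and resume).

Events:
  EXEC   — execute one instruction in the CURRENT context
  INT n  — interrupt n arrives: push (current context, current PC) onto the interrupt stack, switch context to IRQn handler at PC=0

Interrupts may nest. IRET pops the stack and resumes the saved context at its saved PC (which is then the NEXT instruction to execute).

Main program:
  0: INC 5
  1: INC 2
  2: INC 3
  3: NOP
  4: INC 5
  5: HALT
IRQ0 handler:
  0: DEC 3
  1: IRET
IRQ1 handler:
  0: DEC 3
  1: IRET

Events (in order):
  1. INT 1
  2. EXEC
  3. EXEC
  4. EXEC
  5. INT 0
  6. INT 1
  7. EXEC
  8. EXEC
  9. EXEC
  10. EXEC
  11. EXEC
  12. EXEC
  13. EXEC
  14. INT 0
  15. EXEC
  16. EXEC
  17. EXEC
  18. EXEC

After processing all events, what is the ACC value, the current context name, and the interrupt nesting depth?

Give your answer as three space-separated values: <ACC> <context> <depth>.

Event 1 (INT 1): INT 1 arrives: push (MAIN, PC=0), enter IRQ1 at PC=0 (depth now 1)
Event 2 (EXEC): [IRQ1] PC=0: DEC 3 -> ACC=-3
Event 3 (EXEC): [IRQ1] PC=1: IRET -> resume MAIN at PC=0 (depth now 0)
Event 4 (EXEC): [MAIN] PC=0: INC 5 -> ACC=2
Event 5 (INT 0): INT 0 arrives: push (MAIN, PC=1), enter IRQ0 at PC=0 (depth now 1)
Event 6 (INT 1): INT 1 arrives: push (IRQ0, PC=0), enter IRQ1 at PC=0 (depth now 2)
Event 7 (EXEC): [IRQ1] PC=0: DEC 3 -> ACC=-1
Event 8 (EXEC): [IRQ1] PC=1: IRET -> resume IRQ0 at PC=0 (depth now 1)
Event 9 (EXEC): [IRQ0] PC=0: DEC 3 -> ACC=-4
Event 10 (EXEC): [IRQ0] PC=1: IRET -> resume MAIN at PC=1 (depth now 0)
Event 11 (EXEC): [MAIN] PC=1: INC 2 -> ACC=-2
Event 12 (EXEC): [MAIN] PC=2: INC 3 -> ACC=1
Event 13 (EXEC): [MAIN] PC=3: NOP
Event 14 (INT 0): INT 0 arrives: push (MAIN, PC=4), enter IRQ0 at PC=0 (depth now 1)
Event 15 (EXEC): [IRQ0] PC=0: DEC 3 -> ACC=-2
Event 16 (EXEC): [IRQ0] PC=1: IRET -> resume MAIN at PC=4 (depth now 0)
Event 17 (EXEC): [MAIN] PC=4: INC 5 -> ACC=3
Event 18 (EXEC): [MAIN] PC=5: HALT

Answer: 3 MAIN 0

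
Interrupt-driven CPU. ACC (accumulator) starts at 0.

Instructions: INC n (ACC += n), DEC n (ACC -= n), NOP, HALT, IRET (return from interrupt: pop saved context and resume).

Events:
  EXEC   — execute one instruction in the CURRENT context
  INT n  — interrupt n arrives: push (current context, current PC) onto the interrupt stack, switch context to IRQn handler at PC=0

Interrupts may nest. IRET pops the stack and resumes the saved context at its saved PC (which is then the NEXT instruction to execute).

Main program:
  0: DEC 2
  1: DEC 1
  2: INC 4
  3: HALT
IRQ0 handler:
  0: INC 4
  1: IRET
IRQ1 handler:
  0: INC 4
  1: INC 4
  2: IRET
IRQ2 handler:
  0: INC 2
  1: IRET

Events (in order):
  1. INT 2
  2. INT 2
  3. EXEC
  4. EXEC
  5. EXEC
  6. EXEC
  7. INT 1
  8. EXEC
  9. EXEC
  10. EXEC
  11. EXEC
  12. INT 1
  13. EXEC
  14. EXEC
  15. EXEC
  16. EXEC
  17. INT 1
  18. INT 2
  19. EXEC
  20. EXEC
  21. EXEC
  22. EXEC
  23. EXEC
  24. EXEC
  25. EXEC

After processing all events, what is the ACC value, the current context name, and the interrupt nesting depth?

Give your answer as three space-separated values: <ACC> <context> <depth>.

Answer: 31 MAIN 0

Derivation:
Event 1 (INT 2): INT 2 arrives: push (MAIN, PC=0), enter IRQ2 at PC=0 (depth now 1)
Event 2 (INT 2): INT 2 arrives: push (IRQ2, PC=0), enter IRQ2 at PC=0 (depth now 2)
Event 3 (EXEC): [IRQ2] PC=0: INC 2 -> ACC=2
Event 4 (EXEC): [IRQ2] PC=1: IRET -> resume IRQ2 at PC=0 (depth now 1)
Event 5 (EXEC): [IRQ2] PC=0: INC 2 -> ACC=4
Event 6 (EXEC): [IRQ2] PC=1: IRET -> resume MAIN at PC=0 (depth now 0)
Event 7 (INT 1): INT 1 arrives: push (MAIN, PC=0), enter IRQ1 at PC=0 (depth now 1)
Event 8 (EXEC): [IRQ1] PC=0: INC 4 -> ACC=8
Event 9 (EXEC): [IRQ1] PC=1: INC 4 -> ACC=12
Event 10 (EXEC): [IRQ1] PC=2: IRET -> resume MAIN at PC=0 (depth now 0)
Event 11 (EXEC): [MAIN] PC=0: DEC 2 -> ACC=10
Event 12 (INT 1): INT 1 arrives: push (MAIN, PC=1), enter IRQ1 at PC=0 (depth now 1)
Event 13 (EXEC): [IRQ1] PC=0: INC 4 -> ACC=14
Event 14 (EXEC): [IRQ1] PC=1: INC 4 -> ACC=18
Event 15 (EXEC): [IRQ1] PC=2: IRET -> resume MAIN at PC=1 (depth now 0)
Event 16 (EXEC): [MAIN] PC=1: DEC 1 -> ACC=17
Event 17 (INT 1): INT 1 arrives: push (MAIN, PC=2), enter IRQ1 at PC=0 (depth now 1)
Event 18 (INT 2): INT 2 arrives: push (IRQ1, PC=0), enter IRQ2 at PC=0 (depth now 2)
Event 19 (EXEC): [IRQ2] PC=0: INC 2 -> ACC=19
Event 20 (EXEC): [IRQ2] PC=1: IRET -> resume IRQ1 at PC=0 (depth now 1)
Event 21 (EXEC): [IRQ1] PC=0: INC 4 -> ACC=23
Event 22 (EXEC): [IRQ1] PC=1: INC 4 -> ACC=27
Event 23 (EXEC): [IRQ1] PC=2: IRET -> resume MAIN at PC=2 (depth now 0)
Event 24 (EXEC): [MAIN] PC=2: INC 4 -> ACC=31
Event 25 (EXEC): [MAIN] PC=3: HALT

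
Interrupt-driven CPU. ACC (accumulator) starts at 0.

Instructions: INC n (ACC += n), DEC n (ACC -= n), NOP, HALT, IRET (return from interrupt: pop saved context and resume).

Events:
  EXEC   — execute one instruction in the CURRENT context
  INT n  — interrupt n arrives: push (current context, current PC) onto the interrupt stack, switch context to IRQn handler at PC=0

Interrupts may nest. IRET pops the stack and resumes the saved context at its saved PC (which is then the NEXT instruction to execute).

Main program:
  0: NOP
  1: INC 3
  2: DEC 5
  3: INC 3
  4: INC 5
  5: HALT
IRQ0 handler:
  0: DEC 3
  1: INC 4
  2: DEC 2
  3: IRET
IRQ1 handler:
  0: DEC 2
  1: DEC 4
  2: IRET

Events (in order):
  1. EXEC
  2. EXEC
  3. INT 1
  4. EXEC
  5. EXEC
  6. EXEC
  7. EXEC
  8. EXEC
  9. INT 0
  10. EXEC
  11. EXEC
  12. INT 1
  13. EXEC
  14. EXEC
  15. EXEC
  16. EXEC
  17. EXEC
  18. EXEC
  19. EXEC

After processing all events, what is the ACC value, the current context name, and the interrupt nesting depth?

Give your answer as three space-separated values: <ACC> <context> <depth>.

Event 1 (EXEC): [MAIN] PC=0: NOP
Event 2 (EXEC): [MAIN] PC=1: INC 3 -> ACC=3
Event 3 (INT 1): INT 1 arrives: push (MAIN, PC=2), enter IRQ1 at PC=0 (depth now 1)
Event 4 (EXEC): [IRQ1] PC=0: DEC 2 -> ACC=1
Event 5 (EXEC): [IRQ1] PC=1: DEC 4 -> ACC=-3
Event 6 (EXEC): [IRQ1] PC=2: IRET -> resume MAIN at PC=2 (depth now 0)
Event 7 (EXEC): [MAIN] PC=2: DEC 5 -> ACC=-8
Event 8 (EXEC): [MAIN] PC=3: INC 3 -> ACC=-5
Event 9 (INT 0): INT 0 arrives: push (MAIN, PC=4), enter IRQ0 at PC=0 (depth now 1)
Event 10 (EXEC): [IRQ0] PC=0: DEC 3 -> ACC=-8
Event 11 (EXEC): [IRQ0] PC=1: INC 4 -> ACC=-4
Event 12 (INT 1): INT 1 arrives: push (IRQ0, PC=2), enter IRQ1 at PC=0 (depth now 2)
Event 13 (EXEC): [IRQ1] PC=0: DEC 2 -> ACC=-6
Event 14 (EXEC): [IRQ1] PC=1: DEC 4 -> ACC=-10
Event 15 (EXEC): [IRQ1] PC=2: IRET -> resume IRQ0 at PC=2 (depth now 1)
Event 16 (EXEC): [IRQ0] PC=2: DEC 2 -> ACC=-12
Event 17 (EXEC): [IRQ0] PC=3: IRET -> resume MAIN at PC=4 (depth now 0)
Event 18 (EXEC): [MAIN] PC=4: INC 5 -> ACC=-7
Event 19 (EXEC): [MAIN] PC=5: HALT

Answer: -7 MAIN 0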